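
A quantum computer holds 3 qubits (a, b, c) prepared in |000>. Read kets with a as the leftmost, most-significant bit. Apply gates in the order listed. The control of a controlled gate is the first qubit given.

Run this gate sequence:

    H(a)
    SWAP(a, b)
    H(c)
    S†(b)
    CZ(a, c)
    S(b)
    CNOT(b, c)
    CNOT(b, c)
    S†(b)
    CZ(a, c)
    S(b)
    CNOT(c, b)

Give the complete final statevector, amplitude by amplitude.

The resulting statevector has amplitude 1/2 on |000>, 1/2 on |001>, 1/2 on |010>, 1/2 on |011>, 0 on |100>, 0 on |101>, 0 on |110>, 0 on |111>.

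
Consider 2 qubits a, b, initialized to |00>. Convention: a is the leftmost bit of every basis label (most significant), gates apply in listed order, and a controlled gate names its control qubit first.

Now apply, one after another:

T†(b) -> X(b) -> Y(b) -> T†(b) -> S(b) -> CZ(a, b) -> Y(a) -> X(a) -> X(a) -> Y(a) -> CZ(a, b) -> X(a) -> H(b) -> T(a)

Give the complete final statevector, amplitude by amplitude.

The resulting statevector has amplitude 0 on |00>, 0 on |01>, -sqrt(2)*exp(3*I*pi/4)/2 on |10>, -sqrt(2)*exp(3*I*pi/4)/2 on |11>. Key observation: the block from step 6 through step 11 cancels to the identity and can be dropped.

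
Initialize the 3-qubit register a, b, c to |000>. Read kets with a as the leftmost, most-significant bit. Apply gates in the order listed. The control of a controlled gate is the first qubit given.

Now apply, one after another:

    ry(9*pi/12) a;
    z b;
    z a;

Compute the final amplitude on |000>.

The final state's coefficient on |000> equals sqrt(2 - sqrt(2))/2.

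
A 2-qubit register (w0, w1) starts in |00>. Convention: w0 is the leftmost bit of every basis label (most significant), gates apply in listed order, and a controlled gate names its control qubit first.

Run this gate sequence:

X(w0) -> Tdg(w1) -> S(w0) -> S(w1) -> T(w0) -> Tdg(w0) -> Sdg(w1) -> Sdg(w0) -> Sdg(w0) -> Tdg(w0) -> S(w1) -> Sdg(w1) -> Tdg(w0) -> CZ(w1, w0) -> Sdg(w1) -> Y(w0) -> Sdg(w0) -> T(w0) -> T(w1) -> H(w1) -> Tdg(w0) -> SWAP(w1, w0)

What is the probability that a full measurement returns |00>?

Outcome |00> occurs with probability 1/2. Key observation: the block from step 3 through step 8 cancels to the identity and can be dropped.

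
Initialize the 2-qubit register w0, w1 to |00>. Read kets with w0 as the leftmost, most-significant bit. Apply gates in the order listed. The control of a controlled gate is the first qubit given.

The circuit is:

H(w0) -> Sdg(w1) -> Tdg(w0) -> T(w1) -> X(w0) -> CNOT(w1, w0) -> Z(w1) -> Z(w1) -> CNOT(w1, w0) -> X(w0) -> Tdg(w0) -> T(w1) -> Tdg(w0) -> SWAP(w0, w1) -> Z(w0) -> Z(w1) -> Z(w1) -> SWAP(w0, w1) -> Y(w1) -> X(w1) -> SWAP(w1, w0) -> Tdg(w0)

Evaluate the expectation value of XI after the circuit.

The expectation value of XI is 0. Key observation: the block from step 5 through step 10 cancels to the identity and can be dropped.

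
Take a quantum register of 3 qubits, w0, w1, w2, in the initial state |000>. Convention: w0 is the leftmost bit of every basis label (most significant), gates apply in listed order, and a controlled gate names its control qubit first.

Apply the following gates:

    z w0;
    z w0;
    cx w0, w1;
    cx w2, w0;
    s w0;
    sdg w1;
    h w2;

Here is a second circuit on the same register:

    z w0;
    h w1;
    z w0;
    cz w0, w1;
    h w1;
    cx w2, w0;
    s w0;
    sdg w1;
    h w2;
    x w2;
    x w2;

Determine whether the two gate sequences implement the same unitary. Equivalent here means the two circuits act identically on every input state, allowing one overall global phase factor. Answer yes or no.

Yes, they are equivalent — the unitaries differ by at most a global phase.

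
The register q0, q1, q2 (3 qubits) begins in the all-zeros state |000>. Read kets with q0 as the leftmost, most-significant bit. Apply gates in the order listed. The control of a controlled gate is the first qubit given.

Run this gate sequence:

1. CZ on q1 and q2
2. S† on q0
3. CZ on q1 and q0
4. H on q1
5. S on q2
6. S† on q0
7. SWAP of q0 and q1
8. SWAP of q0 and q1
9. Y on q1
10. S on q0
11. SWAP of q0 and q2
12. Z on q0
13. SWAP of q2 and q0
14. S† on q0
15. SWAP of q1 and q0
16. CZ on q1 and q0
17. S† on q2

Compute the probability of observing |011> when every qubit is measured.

The probability of measuring |011> is 0.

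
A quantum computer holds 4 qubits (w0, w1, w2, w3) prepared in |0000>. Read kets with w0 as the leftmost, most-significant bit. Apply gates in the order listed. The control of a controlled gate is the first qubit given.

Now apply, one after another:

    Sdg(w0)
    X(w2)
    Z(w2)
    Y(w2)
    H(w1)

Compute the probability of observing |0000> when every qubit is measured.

A full measurement returns |0000> with probability 1/2.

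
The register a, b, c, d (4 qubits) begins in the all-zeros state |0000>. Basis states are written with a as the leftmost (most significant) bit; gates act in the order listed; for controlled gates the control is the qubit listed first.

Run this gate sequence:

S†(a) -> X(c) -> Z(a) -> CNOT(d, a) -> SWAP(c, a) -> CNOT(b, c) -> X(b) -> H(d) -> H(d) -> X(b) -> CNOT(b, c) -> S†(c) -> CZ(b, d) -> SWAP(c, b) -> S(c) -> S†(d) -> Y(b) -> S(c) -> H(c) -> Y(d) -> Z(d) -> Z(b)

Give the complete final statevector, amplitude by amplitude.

The final amplitudes are -sqrt(2)/2 on |1101>, -sqrt(2)/2 on |1111>, and 0 on every other basis state. Key observation: gates 6-11 undo each other exactly, leaving only the rest of the circuit to track.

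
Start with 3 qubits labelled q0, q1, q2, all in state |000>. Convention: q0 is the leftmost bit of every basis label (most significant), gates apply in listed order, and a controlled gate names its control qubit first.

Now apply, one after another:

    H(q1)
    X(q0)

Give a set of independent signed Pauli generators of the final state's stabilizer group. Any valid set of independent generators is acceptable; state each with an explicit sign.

One valid set of independent stabilizer generators is +IXI, -ZII, +IIZ (any independent generating set of the same group is equally correct).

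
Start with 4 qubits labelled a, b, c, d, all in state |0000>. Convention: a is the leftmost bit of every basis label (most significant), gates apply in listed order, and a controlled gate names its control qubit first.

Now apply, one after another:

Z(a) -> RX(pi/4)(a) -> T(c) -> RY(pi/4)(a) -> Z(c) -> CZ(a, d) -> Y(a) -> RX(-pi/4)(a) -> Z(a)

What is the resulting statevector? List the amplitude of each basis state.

The final amplitudes are sqrt(2 - sqrt(2))*(-2 - sqrt(2) - 2*I)/4 on |0000>, -I*sqrt(2*sqrt(2) + 4)/4 on |1000>, and 0 on every other basis state.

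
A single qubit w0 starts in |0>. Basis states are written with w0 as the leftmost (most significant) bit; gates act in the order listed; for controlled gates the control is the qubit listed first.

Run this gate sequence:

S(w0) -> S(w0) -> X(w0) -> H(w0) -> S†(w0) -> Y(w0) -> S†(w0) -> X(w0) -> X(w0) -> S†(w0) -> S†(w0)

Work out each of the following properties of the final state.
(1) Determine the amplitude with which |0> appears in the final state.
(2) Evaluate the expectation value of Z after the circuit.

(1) |0> carries amplitude sqrt(2)/2 in the final state.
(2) In the final state, Z has expectation 0.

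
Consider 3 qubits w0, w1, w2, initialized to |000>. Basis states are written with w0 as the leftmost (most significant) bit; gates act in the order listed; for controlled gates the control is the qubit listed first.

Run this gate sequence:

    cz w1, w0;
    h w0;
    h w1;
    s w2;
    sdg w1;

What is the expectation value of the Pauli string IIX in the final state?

The observable IIX averages to 0.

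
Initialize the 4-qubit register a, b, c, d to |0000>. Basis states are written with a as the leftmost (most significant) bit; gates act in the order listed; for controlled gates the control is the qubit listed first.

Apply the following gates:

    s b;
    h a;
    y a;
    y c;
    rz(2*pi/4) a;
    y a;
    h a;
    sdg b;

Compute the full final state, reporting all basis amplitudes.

The resulting statevector has amplitude (1 - I)*exp(3*I*pi/4)/2 on |0010>, -sqrt(2)/2 on |1010>, and 0 on every other basis state.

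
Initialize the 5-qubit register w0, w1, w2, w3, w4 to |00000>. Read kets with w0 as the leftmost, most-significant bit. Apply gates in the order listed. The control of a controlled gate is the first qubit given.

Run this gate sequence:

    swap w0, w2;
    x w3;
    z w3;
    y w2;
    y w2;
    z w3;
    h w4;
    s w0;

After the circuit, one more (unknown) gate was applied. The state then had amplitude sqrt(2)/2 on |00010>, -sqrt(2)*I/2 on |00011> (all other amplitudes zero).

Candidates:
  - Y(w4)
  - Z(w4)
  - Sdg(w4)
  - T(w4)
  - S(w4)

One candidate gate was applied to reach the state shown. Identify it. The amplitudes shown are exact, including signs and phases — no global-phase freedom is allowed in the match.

The unique candidate consistent with the amplitudes is Sdg(w4). Key observation: steps 3-6 multiply out to the identity, so the circuit reduces to the remaining gates.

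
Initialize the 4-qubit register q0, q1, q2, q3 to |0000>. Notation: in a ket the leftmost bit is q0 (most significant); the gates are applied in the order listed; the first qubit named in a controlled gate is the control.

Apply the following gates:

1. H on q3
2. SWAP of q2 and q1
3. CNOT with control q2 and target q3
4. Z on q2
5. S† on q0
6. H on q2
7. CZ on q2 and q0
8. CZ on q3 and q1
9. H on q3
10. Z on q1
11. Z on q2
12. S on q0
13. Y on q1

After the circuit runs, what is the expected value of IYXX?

The observable IYXX averages to 0.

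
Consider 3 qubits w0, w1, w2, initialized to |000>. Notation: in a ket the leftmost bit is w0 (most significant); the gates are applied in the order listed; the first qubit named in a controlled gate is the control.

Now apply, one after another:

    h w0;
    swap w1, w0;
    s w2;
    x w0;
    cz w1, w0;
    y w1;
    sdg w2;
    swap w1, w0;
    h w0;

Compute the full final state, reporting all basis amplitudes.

After the circuit, the state carries amplitude I on |010>, and 0 on every other basis state.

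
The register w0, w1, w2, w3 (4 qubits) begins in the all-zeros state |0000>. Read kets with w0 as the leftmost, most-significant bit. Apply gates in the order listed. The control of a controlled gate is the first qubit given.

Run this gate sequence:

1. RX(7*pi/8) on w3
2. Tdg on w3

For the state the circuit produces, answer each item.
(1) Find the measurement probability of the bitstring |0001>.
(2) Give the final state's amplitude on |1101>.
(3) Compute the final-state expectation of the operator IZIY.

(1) Outcome |0001> occurs with probability sin(7*pi/16)**2.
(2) The amplitude on |1101> is 0.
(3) The observable IZIY averages to -sqrt(4 - 2*sqrt(2))/4.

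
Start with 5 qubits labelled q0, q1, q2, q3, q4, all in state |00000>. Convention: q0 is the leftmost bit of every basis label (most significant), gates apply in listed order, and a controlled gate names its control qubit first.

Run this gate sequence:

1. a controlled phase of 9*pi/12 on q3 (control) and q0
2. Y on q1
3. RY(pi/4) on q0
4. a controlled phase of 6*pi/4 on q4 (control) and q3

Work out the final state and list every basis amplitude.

The resulting statevector has amplitude I*sqrt(sqrt(2) + 2)/2 on |01000>, I*sqrt(2 - sqrt(2))/2 on |11000>, and 0 on every other basis state.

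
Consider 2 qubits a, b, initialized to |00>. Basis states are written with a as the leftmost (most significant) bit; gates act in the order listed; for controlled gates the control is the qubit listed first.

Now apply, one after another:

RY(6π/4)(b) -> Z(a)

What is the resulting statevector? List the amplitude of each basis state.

The resulting statevector has amplitude -sqrt(2)/2 on |00>, sqrt(2)/2 on |01>, 0 on |10>, 0 on |11>.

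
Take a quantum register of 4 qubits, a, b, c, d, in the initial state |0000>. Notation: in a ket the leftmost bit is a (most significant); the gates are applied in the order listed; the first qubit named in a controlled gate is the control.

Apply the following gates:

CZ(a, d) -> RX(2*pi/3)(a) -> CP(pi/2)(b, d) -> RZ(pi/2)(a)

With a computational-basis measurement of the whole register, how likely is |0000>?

Outcome |0000> occurs with probability 1/4.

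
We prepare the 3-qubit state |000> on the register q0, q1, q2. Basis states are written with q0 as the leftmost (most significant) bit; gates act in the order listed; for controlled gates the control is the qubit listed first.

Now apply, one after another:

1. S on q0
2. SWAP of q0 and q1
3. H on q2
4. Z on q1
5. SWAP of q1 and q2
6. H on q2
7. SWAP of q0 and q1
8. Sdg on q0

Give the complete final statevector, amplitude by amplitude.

The resulting statevector has amplitude 1/2 on |000>, 1/2 on |001>, 0 on |010>, 0 on |011>, -I/2 on |100>, -I/2 on |101>, 0 on |110>, 0 on |111>.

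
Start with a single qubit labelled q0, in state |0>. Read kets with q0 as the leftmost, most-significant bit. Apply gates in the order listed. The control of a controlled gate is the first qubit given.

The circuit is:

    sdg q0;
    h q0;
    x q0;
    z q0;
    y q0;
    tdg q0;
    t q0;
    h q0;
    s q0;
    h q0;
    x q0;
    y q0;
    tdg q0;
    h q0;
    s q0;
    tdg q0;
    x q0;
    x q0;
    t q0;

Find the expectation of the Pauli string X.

The expectation value of X is sqrt(2)/2. Key observation: steps 16-19 multiply out to the identity, so the circuit reduces to the remaining gates.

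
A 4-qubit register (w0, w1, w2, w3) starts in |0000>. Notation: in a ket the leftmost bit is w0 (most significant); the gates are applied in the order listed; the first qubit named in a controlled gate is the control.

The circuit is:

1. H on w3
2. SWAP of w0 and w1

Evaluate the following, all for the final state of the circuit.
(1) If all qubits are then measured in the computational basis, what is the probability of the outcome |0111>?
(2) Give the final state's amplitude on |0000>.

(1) A full measurement returns |0111> with probability 0.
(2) The final state's coefficient on |0000> equals sqrt(2)/2.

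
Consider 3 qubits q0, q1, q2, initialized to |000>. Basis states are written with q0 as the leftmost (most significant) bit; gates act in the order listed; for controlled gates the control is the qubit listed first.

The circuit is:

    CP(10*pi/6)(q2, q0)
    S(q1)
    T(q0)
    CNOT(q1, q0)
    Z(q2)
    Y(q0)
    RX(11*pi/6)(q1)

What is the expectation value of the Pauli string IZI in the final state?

The observable IZI averages to sqrt(3)/2.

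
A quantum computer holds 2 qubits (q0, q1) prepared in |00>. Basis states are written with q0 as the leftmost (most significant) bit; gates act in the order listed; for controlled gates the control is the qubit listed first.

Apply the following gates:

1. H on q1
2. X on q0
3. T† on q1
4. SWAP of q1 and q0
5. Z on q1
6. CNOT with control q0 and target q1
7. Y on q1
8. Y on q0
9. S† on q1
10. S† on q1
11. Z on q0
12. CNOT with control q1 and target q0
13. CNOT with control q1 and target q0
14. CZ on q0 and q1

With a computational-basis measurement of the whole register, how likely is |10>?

The probability of measuring |10> is 1/2.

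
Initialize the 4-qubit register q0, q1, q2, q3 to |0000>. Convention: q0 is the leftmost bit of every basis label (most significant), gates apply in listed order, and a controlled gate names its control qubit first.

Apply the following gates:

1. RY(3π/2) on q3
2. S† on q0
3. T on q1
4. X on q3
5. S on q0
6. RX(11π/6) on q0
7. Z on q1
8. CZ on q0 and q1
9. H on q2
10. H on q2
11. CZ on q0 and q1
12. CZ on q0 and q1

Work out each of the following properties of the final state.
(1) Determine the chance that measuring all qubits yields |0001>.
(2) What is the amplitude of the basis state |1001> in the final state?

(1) A full measurement returns |0001> with probability sqrt(3)/8 + 1/4. Key observation: the block from step 8 through step 11 cancels to the identity and can be dropped.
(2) The final state's coefficient on |1001> equals I*(-1 + sqrt(3))/4.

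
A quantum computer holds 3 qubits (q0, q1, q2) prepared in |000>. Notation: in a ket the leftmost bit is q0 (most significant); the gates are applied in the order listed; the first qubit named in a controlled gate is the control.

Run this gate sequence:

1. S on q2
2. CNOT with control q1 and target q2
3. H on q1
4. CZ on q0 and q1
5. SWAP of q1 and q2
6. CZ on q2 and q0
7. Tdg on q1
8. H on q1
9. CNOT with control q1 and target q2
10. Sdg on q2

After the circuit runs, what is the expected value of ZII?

The observable ZII averages to 1.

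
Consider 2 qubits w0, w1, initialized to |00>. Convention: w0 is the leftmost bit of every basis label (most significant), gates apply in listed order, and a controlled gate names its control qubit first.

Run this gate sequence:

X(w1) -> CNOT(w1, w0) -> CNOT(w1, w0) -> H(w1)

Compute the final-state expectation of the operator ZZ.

The expectation value of ZZ is 0. Key observation: steps 2-3 multiply out to the identity, so the circuit reduces to the remaining gates.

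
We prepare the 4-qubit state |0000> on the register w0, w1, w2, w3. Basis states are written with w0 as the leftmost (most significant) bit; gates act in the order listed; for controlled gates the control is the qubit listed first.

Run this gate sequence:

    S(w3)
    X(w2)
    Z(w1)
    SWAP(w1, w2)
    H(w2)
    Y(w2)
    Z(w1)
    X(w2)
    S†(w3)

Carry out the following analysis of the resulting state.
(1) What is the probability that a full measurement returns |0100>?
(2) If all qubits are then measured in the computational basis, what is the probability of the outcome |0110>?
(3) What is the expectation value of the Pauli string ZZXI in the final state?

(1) A full measurement returns |0100> with probability 1/2.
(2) Outcome |0110> occurs with probability 1/2.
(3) The expectation value of ZZXI is 1.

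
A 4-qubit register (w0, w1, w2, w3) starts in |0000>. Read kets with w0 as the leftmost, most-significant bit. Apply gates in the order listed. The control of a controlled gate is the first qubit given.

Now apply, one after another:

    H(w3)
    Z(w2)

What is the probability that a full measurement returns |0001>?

The probability of measuring |0001> is 1/2.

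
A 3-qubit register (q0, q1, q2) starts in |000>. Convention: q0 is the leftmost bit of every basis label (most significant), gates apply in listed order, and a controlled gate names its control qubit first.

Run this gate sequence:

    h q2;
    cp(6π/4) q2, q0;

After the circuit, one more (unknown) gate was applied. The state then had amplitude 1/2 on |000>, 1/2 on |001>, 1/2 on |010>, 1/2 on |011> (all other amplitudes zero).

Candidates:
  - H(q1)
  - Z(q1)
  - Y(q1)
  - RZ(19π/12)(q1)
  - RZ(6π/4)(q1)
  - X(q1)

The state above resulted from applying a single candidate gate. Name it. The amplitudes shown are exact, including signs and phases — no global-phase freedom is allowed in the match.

The applied gate was H(q1).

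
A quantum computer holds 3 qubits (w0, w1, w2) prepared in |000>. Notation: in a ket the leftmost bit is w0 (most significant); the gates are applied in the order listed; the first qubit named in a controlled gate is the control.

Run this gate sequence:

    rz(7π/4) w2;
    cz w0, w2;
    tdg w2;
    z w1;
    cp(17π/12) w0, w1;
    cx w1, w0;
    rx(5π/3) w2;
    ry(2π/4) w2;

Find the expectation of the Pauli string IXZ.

The observable IXZ averages to 0.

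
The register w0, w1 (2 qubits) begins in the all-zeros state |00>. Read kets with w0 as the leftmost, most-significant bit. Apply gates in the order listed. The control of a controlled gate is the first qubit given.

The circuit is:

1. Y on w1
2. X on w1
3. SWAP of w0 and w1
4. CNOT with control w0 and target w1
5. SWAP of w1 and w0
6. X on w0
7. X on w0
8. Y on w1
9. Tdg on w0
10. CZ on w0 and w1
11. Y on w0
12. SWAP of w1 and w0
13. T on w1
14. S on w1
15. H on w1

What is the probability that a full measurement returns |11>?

Outcome |11> occurs with probability 1/2.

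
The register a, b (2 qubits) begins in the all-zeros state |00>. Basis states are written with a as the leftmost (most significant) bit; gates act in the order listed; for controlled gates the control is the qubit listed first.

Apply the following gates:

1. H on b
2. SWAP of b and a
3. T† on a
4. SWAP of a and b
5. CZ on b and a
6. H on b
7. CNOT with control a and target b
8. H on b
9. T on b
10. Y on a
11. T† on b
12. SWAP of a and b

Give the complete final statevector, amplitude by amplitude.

The resulting statevector has amplitude 0 on |00>, sqrt(2)*I/2 on |01>, 0 on |10>, sqrt(2)*exp(I*pi/4)/2 on |11>.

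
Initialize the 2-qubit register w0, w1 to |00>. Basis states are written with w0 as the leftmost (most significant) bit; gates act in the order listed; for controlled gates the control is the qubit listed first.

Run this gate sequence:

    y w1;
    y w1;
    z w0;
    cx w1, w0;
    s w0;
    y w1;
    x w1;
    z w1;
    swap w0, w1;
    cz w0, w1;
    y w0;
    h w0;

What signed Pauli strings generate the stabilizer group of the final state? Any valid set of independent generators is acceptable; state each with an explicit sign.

The stabilizer group can be generated by -XI, +IZ, among other valid generating sets.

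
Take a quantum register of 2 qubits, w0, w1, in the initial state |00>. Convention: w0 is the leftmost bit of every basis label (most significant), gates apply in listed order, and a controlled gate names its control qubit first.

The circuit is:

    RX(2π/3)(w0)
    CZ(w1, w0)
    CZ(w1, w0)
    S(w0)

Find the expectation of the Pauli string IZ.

The observable IZ averages to 1. Key observation: steps 2-3 multiply out to the identity, so the circuit reduces to the remaining gates.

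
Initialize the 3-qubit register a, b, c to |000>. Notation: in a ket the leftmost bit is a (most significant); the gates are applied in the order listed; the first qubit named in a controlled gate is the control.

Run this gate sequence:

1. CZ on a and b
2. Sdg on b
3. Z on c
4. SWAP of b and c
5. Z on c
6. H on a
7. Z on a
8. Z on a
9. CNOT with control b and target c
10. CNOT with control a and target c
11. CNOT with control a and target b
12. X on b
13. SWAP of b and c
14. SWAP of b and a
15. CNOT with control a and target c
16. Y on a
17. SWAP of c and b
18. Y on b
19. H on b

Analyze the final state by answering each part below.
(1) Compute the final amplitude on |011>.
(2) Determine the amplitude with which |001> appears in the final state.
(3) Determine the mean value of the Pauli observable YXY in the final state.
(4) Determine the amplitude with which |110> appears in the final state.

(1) The amplitude on |011> is -1/2.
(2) The final state's coefficient on |001> equals -1/2.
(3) The observable YXY averages to -1.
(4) The final state's coefficient on |110> equals 1/2.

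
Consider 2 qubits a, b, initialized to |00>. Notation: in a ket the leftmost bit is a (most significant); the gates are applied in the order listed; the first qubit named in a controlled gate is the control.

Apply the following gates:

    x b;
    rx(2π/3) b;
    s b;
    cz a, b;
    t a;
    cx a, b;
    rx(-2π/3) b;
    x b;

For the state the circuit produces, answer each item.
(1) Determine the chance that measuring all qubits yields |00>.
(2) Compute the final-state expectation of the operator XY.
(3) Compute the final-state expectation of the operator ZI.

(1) The probability of measuring |00> is 5/8.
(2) The expectation value of XY is 0.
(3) The expectation value of ZI is 1.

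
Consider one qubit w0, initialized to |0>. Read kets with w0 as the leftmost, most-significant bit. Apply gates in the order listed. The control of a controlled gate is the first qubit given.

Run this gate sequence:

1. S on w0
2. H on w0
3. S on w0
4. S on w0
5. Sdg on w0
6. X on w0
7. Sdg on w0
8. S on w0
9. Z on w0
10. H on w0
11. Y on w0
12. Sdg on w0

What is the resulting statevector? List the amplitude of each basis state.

The final amplitudes are 1/2 - I/2 on |0>, -1/2 + I/2 on |1>.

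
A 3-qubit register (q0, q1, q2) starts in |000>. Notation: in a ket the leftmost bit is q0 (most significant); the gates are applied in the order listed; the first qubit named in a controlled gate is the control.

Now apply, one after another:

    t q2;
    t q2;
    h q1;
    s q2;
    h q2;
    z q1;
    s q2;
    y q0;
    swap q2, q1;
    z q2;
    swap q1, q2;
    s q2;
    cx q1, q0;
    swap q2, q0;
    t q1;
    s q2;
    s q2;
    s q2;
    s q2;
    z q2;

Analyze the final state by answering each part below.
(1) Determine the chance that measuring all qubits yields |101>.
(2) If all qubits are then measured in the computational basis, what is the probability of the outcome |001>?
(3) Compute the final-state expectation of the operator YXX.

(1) Outcome |101> occurs with probability 1/4. Key observation: the block from step 16 through step 19 cancels to the identity and can be dropped.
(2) Outcome |001> occurs with probability 1/4.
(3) The observable YXX averages to 0.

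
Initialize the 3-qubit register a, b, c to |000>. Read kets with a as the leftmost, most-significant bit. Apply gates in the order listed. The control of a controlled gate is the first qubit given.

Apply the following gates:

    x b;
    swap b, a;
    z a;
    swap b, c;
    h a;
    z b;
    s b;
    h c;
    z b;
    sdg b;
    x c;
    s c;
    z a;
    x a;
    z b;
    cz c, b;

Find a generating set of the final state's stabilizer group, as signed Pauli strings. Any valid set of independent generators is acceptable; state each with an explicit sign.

The final state is stabilized by the group generated by +XII, +IIY, +IZI; other independent generating sets are equally valid.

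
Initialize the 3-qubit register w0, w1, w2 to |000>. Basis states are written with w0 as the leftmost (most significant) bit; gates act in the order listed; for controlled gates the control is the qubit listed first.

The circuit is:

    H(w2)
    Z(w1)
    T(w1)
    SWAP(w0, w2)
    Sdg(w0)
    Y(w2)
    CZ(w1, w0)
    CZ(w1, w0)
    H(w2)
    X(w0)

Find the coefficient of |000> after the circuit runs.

The amplitude on |000> is 1/2. Key observation: the block from step 7 through step 8 cancels to the identity and can be dropped.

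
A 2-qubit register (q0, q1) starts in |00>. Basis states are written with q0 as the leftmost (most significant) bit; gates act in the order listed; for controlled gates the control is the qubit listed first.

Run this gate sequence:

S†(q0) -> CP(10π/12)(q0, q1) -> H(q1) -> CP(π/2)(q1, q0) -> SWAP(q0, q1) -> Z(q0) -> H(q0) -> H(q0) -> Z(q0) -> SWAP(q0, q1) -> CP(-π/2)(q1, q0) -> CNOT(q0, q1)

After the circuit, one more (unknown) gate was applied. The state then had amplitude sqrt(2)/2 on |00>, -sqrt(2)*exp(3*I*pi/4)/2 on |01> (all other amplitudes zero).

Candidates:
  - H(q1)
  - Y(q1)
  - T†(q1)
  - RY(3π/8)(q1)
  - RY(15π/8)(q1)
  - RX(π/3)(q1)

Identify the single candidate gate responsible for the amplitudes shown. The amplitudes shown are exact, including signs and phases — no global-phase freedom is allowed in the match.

The applied gate was T†(q1). Key observation: the block from step 4 through step 11 cancels to the identity and can be dropped.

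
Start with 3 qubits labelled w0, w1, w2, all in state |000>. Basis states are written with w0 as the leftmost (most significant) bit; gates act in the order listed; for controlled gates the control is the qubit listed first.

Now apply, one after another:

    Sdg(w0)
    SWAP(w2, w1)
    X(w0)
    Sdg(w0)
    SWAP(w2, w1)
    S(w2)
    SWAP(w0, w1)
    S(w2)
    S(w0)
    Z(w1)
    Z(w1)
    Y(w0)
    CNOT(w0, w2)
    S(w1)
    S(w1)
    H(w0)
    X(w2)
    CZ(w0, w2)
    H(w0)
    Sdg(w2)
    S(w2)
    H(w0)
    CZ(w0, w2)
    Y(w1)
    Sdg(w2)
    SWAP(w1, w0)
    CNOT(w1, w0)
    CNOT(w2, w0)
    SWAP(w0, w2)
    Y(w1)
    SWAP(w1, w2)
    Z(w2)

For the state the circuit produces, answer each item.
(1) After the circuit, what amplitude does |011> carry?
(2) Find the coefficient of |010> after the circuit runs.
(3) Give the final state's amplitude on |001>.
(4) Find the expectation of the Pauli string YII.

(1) |011> carries amplitude 0 in the final state. Key observation: the block from step 18 through step 23 cancels to the identity and can be dropped.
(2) The final state's coefficient on |010> equals -sqrt(2)/2.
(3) The amplitude on |001> is sqrt(2)/2.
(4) In the final state, YII has expectation 0.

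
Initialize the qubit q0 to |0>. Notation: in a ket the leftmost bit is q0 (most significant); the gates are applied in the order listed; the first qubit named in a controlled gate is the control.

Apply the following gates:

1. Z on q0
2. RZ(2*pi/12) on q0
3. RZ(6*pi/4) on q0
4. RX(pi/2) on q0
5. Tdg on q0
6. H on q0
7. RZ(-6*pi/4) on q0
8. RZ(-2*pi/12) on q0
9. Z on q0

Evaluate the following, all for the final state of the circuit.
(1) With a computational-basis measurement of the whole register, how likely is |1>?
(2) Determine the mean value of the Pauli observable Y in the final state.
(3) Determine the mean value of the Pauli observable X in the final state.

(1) The probability of measuring |1> is sqrt(2)/4 + 1/2.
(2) In the final state, Y has expectation -sqrt(2)/4.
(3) The observable X averages to sqrt(6)/4.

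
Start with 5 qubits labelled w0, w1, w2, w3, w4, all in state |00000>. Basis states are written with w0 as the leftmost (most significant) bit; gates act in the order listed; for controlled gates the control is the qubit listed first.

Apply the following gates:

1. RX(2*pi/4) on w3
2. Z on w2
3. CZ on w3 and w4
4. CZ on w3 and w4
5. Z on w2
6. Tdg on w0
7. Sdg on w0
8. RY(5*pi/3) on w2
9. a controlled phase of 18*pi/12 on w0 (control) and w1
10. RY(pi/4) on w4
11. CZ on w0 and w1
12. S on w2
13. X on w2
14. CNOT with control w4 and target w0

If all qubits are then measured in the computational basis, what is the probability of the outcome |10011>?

The probability of measuring |10011> is 1/16 - sqrt(2)/32. Key observation: steps 2-5 multiply out to the identity, so the circuit reduces to the remaining gates.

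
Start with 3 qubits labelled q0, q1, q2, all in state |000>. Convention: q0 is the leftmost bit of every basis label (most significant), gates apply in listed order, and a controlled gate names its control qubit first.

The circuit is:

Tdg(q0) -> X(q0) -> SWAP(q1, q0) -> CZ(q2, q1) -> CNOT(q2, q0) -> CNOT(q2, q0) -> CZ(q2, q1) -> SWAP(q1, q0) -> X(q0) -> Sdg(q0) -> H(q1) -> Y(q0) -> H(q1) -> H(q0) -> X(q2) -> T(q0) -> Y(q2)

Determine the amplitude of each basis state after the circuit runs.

After the circuit, the state carries amplitude sqrt(2)/2 on |000>, -sqrt(2)*exp(I*pi/4)/2 on |100>, and 0 on every other basis state. Key observation: the block from step 2 through step 9 cancels to the identity and can be dropped.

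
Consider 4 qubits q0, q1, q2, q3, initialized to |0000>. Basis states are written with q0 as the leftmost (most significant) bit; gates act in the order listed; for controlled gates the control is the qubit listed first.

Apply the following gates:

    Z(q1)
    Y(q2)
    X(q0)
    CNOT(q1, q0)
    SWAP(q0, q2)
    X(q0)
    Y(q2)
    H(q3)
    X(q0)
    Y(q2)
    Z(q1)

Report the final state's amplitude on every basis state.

The final amplitudes are sqrt(2)*I/2 on |1010>, sqrt(2)*I/2 on |1011>, and 0 on every other basis state.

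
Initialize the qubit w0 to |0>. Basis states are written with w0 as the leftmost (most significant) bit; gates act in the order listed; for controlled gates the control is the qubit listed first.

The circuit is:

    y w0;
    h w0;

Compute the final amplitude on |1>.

|1> carries amplitude -sqrt(2)*I/2 in the final state.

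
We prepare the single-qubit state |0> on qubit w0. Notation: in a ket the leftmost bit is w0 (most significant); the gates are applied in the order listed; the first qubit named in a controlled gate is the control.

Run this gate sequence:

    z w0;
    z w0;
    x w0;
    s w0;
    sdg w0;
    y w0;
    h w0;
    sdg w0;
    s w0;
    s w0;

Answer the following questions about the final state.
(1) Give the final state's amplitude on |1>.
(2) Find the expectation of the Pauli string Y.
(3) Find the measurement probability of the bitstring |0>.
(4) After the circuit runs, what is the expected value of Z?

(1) The amplitude on |1> is sqrt(2)/2.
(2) The observable Y averages to 1.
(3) A full measurement returns |0> with probability 1/2.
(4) The observable Z averages to 0.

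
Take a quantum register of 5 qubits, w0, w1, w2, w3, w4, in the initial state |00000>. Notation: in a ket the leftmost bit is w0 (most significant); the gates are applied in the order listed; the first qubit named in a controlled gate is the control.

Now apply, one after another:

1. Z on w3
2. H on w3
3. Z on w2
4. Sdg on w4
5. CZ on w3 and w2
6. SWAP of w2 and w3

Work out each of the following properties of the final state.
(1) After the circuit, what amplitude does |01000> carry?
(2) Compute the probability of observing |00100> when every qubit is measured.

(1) |01000> carries amplitude 0 in the final state.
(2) The probability of measuring |00100> is 1/2.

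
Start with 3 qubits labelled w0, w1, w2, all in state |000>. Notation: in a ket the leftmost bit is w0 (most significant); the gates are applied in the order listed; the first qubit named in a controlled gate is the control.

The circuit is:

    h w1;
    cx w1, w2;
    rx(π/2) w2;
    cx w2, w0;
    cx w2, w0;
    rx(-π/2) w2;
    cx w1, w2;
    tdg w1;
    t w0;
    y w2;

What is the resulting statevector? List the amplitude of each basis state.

The resulting statevector has amplitude sqrt(2)*I/2 on |001>, sqrt(2)*exp(I*pi/4)/2 on |011>, and 0 on every other basis state. Key observation: steps 2-7 multiply out to the identity, so the circuit reduces to the remaining gates.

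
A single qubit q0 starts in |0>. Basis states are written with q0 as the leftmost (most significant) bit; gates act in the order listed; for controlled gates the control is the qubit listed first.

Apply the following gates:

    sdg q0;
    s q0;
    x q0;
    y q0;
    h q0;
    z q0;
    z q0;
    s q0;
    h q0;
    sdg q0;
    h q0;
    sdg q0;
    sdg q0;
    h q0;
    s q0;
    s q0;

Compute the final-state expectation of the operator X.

The observable X averages to 1.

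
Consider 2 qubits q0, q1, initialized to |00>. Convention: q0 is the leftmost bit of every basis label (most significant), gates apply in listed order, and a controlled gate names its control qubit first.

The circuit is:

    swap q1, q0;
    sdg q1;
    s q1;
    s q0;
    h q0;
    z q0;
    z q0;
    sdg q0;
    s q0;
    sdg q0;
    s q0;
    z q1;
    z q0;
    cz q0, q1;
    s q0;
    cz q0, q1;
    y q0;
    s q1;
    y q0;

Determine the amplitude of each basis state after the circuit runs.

The resulting statevector has amplitude sqrt(2)/2 on |00>, 0 on |01>, -sqrt(2)*I/2 on |10>, 0 on |11>. Key observation: gates 8-11 undo each other exactly, leaving only the rest of the circuit to track.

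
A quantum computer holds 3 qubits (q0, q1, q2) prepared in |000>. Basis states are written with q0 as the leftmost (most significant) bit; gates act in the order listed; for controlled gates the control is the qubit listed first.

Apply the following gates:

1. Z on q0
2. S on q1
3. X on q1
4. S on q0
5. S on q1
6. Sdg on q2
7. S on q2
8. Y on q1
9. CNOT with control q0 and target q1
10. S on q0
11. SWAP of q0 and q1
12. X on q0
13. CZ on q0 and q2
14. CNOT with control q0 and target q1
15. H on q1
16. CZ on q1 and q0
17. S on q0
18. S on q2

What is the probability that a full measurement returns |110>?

The probability of measuring |110> is 1/2.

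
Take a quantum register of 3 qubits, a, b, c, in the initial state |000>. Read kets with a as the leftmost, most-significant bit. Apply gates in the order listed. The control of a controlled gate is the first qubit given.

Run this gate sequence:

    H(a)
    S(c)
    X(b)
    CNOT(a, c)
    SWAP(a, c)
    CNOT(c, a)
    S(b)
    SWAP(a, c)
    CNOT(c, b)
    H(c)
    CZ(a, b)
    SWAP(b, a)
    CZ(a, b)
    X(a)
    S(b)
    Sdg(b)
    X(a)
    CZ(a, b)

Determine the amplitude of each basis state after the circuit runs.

The resulting statevector has amplitude 0 on |000>, 0 on |001>, 0 on |010>, 0 on |011>, I/2 on |100>, I/2 on |101>, -I/2 on |110>, -I/2 on |111>.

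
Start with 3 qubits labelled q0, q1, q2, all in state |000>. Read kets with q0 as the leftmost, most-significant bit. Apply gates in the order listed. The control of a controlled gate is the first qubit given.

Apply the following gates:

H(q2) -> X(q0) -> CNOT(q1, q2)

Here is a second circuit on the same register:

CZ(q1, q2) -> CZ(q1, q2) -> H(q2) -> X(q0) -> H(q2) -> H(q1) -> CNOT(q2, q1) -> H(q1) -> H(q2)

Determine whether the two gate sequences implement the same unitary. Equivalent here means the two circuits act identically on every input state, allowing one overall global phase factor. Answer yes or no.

Yes: on every input state the two circuits agree up to one overall phase factor.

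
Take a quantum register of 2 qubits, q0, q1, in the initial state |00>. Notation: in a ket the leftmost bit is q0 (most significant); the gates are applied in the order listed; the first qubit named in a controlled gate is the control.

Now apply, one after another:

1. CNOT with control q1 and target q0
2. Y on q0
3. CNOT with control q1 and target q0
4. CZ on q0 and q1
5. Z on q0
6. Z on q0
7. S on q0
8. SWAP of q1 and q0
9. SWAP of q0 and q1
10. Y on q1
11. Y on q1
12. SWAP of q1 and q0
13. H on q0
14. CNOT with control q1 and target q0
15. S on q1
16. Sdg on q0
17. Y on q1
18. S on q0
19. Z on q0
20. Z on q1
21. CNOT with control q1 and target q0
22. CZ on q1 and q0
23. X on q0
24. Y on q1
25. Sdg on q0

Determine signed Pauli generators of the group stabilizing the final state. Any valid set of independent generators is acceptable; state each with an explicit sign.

The final state is stabilized by the group generated by +YI, -IZ; other independent generating sets are equally valid.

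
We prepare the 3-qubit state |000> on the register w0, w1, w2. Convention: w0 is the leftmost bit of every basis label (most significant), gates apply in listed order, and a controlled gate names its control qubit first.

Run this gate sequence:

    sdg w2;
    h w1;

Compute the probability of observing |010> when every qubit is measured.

A full measurement returns |010> with probability 1/2.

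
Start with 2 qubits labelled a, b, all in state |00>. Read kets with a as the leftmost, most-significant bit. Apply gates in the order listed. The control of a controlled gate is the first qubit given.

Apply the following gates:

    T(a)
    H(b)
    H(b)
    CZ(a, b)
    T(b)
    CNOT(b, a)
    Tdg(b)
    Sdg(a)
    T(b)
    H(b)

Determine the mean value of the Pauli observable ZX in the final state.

In the final state, ZX has expectation 1.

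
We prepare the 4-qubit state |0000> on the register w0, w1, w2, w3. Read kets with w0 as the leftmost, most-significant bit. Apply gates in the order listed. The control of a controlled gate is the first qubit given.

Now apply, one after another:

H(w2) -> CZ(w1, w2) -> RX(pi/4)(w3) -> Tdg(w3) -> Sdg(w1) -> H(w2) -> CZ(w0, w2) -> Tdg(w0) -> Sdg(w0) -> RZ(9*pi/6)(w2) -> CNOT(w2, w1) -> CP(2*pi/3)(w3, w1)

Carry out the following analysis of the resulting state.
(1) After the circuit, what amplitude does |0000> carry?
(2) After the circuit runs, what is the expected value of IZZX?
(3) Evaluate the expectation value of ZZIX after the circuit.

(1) |0000> carries amplitude -sqrt(sqrt(2) + 2)*exp(I*pi/4)/2 in the final state.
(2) In the final state, IZZX has expectation -1/2.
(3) In the final state, ZZIX has expectation -1/2.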